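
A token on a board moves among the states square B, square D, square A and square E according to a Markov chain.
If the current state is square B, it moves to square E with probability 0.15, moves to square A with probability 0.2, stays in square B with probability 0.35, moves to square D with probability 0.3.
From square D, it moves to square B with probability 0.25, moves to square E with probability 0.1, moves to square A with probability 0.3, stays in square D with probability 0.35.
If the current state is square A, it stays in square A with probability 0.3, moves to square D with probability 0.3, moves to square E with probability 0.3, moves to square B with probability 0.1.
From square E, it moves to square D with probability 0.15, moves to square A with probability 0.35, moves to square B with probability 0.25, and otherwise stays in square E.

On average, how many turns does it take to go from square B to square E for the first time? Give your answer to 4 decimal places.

5.7868

Let t(s) be the expected number of turns to first reach square E from state s, with t(square E) = 0. Conditioning on the first turn:
t(square B) = 1 + 0.35·t(square B) + 0.3·t(square D) + 0.2·t(square A)
t(square D) = 1 + 0.25·t(square B) + 0.35·t(square D) + 0.3·t(square A)
t(square A) = 1 + 0.1·t(square B) + 0.3·t(square D) + 0.3·t(square A)
Solving: t(square B) = 5.7868, t(square D) = 5.9898, t(square A) = 4.8223.
Expected turns from square B to square E: 5.7868.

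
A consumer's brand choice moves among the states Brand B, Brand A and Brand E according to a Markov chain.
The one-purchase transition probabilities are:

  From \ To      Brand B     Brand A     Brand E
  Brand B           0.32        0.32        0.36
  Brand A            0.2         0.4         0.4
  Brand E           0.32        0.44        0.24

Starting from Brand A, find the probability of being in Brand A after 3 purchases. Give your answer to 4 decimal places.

Propagate the distribution vector 3 purchases from Brand A.
After 0 purchases: (0.0000, 1.0000, 0.0000)
After 1 purchase: (0.2000, 0.4000, 0.4000)
After 2 purchases: (0.2720, 0.4000, 0.3280)
After 3 purchases: (0.2720, 0.3914, 0.3366)
P(in Brand A after 3 purchases) = 0.3914

0.3914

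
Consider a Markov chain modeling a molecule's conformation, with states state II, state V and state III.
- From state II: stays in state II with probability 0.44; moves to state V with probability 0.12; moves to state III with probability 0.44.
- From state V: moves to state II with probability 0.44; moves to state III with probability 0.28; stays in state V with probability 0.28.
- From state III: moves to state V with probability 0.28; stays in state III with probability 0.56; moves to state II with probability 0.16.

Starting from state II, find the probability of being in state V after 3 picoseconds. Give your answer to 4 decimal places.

0.2293

Propagate the distribution vector 3 picoseconds from state II.
After 0 picoseconds: (1.0000, 0.0000, 0.0000)
After 1 picosecond: (0.4400, 0.1200, 0.4400)
After 2 picoseconds: (0.3168, 0.2096, 0.4736)
After 3 picoseconds: (0.3074, 0.2293, 0.4633)
P(in state V after 3 picoseconds) = 0.2293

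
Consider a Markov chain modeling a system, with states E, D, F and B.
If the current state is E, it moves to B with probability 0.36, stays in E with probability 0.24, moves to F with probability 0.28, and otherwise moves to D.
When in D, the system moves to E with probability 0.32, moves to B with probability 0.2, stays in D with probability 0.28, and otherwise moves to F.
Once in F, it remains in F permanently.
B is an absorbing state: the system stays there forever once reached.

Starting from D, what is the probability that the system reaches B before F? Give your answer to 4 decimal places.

0.5252

Let h(s) be the probability of absorption at B starting from transient state s. Then h(B) = 1 and h(F) = 0. By first-step analysis:
h(E) = 0.24·h(E) + 0.12·h(D) + 0.28·0 + 0.36·1
h(D) = 0.32·h(E) + 0.28·h(D) + 0.2·0 + 0.2·1
Solving: h(E) = 0.5566, h(D) = 0.5252.
Starting from D, the probability is 0.5252.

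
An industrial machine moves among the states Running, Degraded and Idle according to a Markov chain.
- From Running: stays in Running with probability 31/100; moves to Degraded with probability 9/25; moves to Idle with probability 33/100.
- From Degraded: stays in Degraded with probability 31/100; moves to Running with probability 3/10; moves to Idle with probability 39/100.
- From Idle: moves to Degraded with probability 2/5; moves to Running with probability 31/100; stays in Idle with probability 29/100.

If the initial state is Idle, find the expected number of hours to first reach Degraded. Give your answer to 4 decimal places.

Let t(s) be the expected number of hours to first reach Degraded from state s, with t(Degraded) = 0. Conditioning on the first hour:
t(Running) = 1 + 0.31·t(Running) + 0.33·t(Idle)
t(Idle) = 1 + 0.31·t(Running) + 0.29·t(Idle)
Solving: t(Running) = 2.6832, t(Idle) = 2.5800.
Expected hours from Idle to Degraded: 2.5800.

2.5800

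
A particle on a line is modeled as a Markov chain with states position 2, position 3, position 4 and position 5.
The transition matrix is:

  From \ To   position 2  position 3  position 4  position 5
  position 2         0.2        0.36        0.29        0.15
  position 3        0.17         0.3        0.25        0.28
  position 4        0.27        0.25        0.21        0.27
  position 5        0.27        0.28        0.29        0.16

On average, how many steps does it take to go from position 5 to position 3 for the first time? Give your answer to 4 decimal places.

3.4231

Let t(s) be the expected number of steps to first reach position 3 from state s, with t(position 3) = 0. Conditioning on the first step:
t(position 2) = 1 + 0.2·t(position 2) + 0.29·t(position 4) + 0.15·t(position 5)
t(position 4) = 1 + 0.27·t(position 2) + 0.21·t(position 4) + 0.27·t(position 5)
t(position 5) = 1 + 0.27·t(position 2) + 0.29·t(position 4) + 0.16·t(position 5)
Solving: t(position 2) = 3.1672, t(position 4) = 3.5182, t(position 5) = 3.4231.
Expected steps from position 5 to position 3: 3.4231.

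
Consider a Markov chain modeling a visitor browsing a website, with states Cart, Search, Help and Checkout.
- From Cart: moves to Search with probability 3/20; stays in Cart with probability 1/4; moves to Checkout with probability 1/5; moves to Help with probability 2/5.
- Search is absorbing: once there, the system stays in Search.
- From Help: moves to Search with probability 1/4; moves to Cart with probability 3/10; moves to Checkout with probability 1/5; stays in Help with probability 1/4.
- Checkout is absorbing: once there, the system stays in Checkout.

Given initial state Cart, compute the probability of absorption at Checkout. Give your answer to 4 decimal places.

0.5198

Let h(s) be the probability of absorption at Checkout starting from transient state s. Then h(Checkout) = 1 and h(Search) = 0. By first-step analysis:
h(Cart) = 0.25·h(Cart) + 0.15·0 + 0.4·h(Help) + 0.2·1
h(Help) = 0.3·h(Cart) + 0.25·0 + 0.25·h(Help) + 0.2·1
Solving: h(Cart) = 0.5198, h(Help) = 0.4746.
Starting from Cart, the probability is 0.5198.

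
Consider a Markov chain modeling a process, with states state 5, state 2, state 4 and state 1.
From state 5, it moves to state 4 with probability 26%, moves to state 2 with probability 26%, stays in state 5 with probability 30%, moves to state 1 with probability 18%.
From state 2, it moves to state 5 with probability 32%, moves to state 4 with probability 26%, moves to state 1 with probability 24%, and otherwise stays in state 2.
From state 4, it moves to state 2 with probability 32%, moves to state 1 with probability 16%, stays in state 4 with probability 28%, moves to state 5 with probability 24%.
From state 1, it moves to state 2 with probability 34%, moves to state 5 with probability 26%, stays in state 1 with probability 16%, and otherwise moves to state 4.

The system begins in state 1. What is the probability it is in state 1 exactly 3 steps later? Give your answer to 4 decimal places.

0.1865

Propagate the distribution vector 3 steps from state 1.
After 0 steps: (0.0000, 0.0000, 0.0000, 1.0000)
After 1 step: (0.2600, 0.3400, 0.2400, 0.1600)
After 2 steps: (0.2860, 0.2600, 0.2616, 0.1924)
After 3 steps: (0.2818, 0.2703, 0.2614, 0.1865)
P(in state 1 after 3 steps) = 0.1865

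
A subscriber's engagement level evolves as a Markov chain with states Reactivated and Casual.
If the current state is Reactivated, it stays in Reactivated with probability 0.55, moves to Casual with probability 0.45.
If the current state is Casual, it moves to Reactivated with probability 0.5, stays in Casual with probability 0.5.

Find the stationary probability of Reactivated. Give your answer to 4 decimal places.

Let the stationary distribution be π with π = πP and π_1 + π_2 = 1.
π_1 = 0.55·π_1 + 0.5·π_2
Solving with the normalization constraint gives π = (0.5263, 0.4737).
So the stationary probability of Reactivated is 0.5263.

0.5263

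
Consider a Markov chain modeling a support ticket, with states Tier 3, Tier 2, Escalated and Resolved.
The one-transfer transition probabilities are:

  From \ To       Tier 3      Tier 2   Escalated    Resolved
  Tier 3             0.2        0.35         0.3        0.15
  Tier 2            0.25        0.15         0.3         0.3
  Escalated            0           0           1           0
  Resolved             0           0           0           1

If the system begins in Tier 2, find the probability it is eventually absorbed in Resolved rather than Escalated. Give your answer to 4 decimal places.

Let h(s) be the probability of absorption at Resolved starting from transient state s. Then h(Resolved) = 1 and h(Escalated) = 0. By first-step analysis:
h(Tier 3) = 0.2·h(Tier 3) + 0.35·h(Tier 2) + 0.3·0 + 0.15·1
h(Tier 2) = 0.25·h(Tier 3) + 0.15·h(Tier 2) + 0.3·0 + 0.3·1
Solving: h(Tier 3) = 0.3924, h(Tier 2) = 0.4684.
Starting from Tier 2, the probability is 0.4684.

0.4684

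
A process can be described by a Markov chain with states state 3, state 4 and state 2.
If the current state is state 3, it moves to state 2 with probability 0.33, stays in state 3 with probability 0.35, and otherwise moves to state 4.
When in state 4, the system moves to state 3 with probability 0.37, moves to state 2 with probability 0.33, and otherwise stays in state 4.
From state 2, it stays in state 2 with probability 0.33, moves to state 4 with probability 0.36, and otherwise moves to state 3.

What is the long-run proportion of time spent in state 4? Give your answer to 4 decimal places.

0.3267

Let the stationary distribution be π with π = πP and π_1 + π_2 + π_3 = 1.
π_1 = 0.35·π_1 + 0.37·π_2 + 0.31·π_3
π_2 = 0.32·π_1 + 0.3·π_2 + 0.36·π_3
Solving with the normalization constraint gives π = (0.3433, 0.3267, 0.3300).
So the stationary probability of state 4 is 0.3267.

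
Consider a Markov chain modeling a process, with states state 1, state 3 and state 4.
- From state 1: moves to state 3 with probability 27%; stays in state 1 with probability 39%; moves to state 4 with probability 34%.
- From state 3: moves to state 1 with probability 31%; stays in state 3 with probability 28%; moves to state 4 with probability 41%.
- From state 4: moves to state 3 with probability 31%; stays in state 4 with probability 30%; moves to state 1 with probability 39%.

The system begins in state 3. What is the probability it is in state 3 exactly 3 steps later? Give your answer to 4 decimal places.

0.2866

Propagate the distribution vector 3 steps from state 3.
After 0 steps: (0.0000, 1.0000, 0.0000)
After 1 step: (0.3100, 0.2800, 0.4100)
After 2 steps: (0.3676, 0.2892, 0.3432)
After 3 steps: (0.3669, 0.2866, 0.3465)
P(in state 3 after 3 steps) = 0.2866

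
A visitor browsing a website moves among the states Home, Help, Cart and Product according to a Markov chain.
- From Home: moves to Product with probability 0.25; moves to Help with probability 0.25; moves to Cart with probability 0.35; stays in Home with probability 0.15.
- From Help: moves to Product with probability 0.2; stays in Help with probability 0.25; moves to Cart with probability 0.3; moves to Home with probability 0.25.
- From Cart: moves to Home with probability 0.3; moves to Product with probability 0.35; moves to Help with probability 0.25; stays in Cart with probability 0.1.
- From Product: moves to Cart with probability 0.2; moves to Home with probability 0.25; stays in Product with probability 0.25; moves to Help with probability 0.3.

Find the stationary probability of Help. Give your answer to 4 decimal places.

0.2630

Let the stationary distribution be π with π = πP and π_1 + π_2 + π_3 + π_4 = 1.
π_1 = 0.15·π_1 + 0.25·π_2 + 0.3·π_3 + 0.25·π_4
π_2 = 0.25·π_1 + 0.25·π_2 + 0.25·π_3 + 0.3·π_4
π_3 = 0.35·π_1 + 0.3·π_2 + 0.1·π_3 + 0.2·π_4
Solving with the normalization constraint gives π = (0.2381, 0.2630, 0.2382, 0.2607).
So the stationary probability of Help is 0.2630.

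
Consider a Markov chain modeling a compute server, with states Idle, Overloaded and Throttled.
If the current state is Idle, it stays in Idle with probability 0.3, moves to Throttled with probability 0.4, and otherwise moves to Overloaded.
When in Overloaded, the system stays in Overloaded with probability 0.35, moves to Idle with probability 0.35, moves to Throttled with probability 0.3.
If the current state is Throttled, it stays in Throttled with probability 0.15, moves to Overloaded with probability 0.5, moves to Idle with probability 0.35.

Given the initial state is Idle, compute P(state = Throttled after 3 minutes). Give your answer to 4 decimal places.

0.2930

Propagate the distribution vector 3 minutes from Idle.
After 0 minutes: (1.0000, 0.0000, 0.0000)
After 1 minute: (0.3000, 0.3000, 0.4000)
After 2 minutes: (0.3350, 0.3950, 0.2700)
After 3 minutes: (0.3333, 0.3738, 0.2930)
P(in Throttled after 3 minutes) = 0.2930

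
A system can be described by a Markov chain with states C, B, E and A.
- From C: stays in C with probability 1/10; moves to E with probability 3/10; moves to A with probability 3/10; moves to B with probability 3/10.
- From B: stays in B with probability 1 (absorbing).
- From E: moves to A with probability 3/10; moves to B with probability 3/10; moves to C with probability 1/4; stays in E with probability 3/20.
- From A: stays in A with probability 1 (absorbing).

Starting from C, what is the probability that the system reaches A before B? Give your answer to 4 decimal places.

0.5000

Let h(s) be the probability of absorption at A starting from transient state s. Then h(A) = 1 and h(B) = 0. By first-step analysis:
h(C) = 0.1·h(C) + 0.3·0 + 0.3·h(E) + 0.3·1
h(E) = 0.25·h(C) + 0.3·0 + 0.15·h(E) + 0.3·1
Solving: h(C) = 0.5000, h(E) = 0.5000.
Starting from C, the probability is 0.5000.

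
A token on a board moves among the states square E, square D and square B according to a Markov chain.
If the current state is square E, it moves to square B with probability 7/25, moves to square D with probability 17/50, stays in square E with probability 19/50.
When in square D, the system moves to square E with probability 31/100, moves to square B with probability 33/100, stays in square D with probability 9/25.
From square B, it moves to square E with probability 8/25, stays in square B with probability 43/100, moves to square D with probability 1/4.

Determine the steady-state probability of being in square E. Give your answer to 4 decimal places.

0.3371

Let the stationary distribution be π with π = πP and π_1 + π_2 + π_3 = 1.
π_1 = 0.38·π_1 + 0.31·π_2 + 0.32·π_3
π_2 = 0.34·π_1 + 0.36·π_2 + 0.25·π_3
Solving with the normalization constraint gives π = (0.3371, 0.3150, 0.3479).
So the stationary probability of square E is 0.3371.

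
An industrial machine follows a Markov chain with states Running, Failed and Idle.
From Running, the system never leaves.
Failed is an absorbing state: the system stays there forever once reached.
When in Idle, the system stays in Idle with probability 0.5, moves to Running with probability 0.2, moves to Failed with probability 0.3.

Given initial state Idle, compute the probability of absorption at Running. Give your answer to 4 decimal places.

Let h(s) be the probability of absorption at Running starting from transient state s. Then h(Running) = 1 and h(Failed) = 0. By first-step analysis:
h(Idle) = 0.2·1 + 0.3·0 + 0.5·h(Idle)
Solving: h(Idle) = 0.4000.
Starting from Idle, the probability is 0.4000.

0.4000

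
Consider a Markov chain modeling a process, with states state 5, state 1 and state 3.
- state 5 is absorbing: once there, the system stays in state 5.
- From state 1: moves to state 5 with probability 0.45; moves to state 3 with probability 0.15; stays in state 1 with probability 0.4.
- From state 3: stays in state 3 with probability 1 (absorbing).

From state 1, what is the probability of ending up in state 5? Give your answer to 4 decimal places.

0.7500

Let h(s) be the probability of absorption at state 5 starting from transient state s. Then h(state 5) = 1 and h(state 3) = 0. By first-step analysis:
h(state 1) = 0.45·1 + 0.4·h(state 1) + 0.15·0
Solving: h(state 1) = 0.7500.
Starting from state 1, the probability is 0.7500.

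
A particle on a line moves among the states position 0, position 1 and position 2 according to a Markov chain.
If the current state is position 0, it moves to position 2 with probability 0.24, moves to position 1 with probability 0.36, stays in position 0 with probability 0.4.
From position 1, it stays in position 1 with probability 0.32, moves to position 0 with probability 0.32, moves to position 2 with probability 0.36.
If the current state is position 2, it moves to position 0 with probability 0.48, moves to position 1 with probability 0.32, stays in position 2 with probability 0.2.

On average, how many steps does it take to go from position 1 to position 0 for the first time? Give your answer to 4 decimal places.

Let t(s) be the expected number of steps to first reach position 0 from state s, with t(position 0) = 0. Conditioning on the first step:
t(position 1) = 1 + 0.32·t(position 1) + 0.36·t(position 2)
t(position 2) = 1 + 0.32·t(position 1) + 0.2·t(position 2)
Solving: t(position 1) = 2.7052, t(position 2) = 2.3321.
Expected steps from position 1 to position 0: 2.7052.

2.7052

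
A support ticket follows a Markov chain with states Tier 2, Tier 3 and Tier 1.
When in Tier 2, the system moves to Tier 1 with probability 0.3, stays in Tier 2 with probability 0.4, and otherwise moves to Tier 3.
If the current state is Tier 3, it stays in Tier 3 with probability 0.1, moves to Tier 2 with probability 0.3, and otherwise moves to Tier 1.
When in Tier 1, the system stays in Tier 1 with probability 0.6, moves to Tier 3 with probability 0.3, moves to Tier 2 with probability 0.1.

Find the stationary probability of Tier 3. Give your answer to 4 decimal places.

Let the stationary distribution be π with π = πP and π_1 + π_2 + π_3 = 1.
π_1 = 0.4·π_1 + 0.3·π_2 + 0.1·π_3
π_2 = 0.3·π_1 + 0.1·π_2 + 0.3·π_3
Solving with the normalization constraint gives π = (0.2143, 0.2500, 0.5357).
So the stationary probability of Tier 3 is 0.2500.

0.2500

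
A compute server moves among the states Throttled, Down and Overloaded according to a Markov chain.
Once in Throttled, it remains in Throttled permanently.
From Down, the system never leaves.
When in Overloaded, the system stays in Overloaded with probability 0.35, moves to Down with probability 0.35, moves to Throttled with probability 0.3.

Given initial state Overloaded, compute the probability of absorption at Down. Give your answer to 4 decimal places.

Let h(s) be the probability of absorption at Down starting from transient state s. Then h(Down) = 1 and h(Throttled) = 0. By first-step analysis:
h(Overloaded) = 0.3·0 + 0.35·1 + 0.35·h(Overloaded)
Solving: h(Overloaded) = 0.5385.
Starting from Overloaded, the probability is 0.5385.

0.5385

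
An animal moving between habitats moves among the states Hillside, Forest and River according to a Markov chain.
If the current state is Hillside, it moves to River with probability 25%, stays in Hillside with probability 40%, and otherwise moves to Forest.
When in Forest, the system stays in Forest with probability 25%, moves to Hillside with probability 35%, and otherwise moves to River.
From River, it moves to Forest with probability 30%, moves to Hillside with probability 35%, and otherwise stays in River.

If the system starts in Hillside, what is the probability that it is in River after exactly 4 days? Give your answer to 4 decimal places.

0.3283

Propagate the distribution vector 4 days from Hillside.
After 0 days: (1.0000, 0.0000, 0.0000)
After 1 day: (0.4000, 0.3500, 0.2500)
After 2 days: (0.3700, 0.3025, 0.3275)
After 3 days: (0.3685, 0.3034, 0.3281)
After 4 days: (0.3684, 0.3033, 0.3283)
P(in River after 4 days) = 0.3283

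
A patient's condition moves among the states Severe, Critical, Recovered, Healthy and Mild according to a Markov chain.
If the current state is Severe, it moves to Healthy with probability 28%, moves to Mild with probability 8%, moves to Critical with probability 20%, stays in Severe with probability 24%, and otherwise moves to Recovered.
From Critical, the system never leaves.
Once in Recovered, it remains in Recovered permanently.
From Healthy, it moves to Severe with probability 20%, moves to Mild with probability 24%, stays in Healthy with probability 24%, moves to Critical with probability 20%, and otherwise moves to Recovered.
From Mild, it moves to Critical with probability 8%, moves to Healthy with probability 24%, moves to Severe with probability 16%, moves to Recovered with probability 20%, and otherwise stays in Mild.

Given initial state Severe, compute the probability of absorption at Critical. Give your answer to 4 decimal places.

Let h(s) be the probability of absorption at Critical starting from transient state s. Then h(Critical) = 1 and h(Recovered) = 0. By first-step analysis:
h(Severe) = 0.24·h(Severe) + 0.2·1 + 0.2·0 + 0.28·h(Healthy) + 0.08·h(Mild)
h(Healthy) = 0.2·h(Severe) + 0.2·1 + 0.12·0 + 0.24·h(Healthy) + 0.24·h(Mild)
h(Mild) = 0.16·h(Severe) + 0.08·1 + 0.2·0 + 0.24·h(Healthy) + 0.32·h(Mild)
Solving: h(Severe) = 0.5025, h(Healthy) = 0.5288, h(Mild) = 0.4225.
Starting from Severe, the probability is 0.5025.

0.5025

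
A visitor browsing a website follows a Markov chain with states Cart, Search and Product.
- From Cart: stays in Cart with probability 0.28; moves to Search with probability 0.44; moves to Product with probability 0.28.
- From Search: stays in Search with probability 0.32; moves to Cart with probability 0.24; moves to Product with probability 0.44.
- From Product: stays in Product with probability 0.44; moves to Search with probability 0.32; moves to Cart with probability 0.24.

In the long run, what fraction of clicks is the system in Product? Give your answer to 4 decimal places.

0.4000

Let the stationary distribution be π with π = πP and π_1 + π_2 + π_3 = 1.
π_1 = 0.28·π_1 + 0.24·π_2 + 0.24·π_3
π_2 = 0.44·π_1 + 0.32·π_2 + 0.32·π_3
Solving with the normalization constraint gives π = (0.2500, 0.3500, 0.4000).
So the stationary probability of Product is 0.4000.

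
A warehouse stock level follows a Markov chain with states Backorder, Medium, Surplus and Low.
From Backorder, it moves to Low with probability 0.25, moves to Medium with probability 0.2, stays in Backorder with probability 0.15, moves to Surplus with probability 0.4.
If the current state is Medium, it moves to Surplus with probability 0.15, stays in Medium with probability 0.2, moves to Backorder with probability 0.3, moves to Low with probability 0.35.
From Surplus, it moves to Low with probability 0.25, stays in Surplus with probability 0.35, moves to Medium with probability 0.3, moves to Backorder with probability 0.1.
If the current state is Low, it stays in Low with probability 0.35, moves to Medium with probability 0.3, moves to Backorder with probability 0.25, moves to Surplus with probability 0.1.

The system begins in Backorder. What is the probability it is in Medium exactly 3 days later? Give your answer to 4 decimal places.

0.2550

Propagate the distribution vector 3 days from Backorder.
After 0 days: (1.0000, 0.0000, 0.0000, 0.0000)
After 1 day: (0.1500, 0.2000, 0.4000, 0.2500)
After 2 days: (0.1850, 0.2650, 0.2550, 0.2950)
After 3 days: (0.2065, 0.2550, 0.2325, 0.3060)
P(in Medium after 3 days) = 0.2550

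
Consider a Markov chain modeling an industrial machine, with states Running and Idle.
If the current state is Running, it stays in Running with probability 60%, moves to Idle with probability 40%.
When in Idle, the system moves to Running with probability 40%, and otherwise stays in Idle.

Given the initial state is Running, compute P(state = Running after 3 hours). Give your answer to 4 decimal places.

0.5040

Propagate the distribution vector 3 hours from Running.
After 0 hours: (1.0000, 0.0000)
After 1 hour: (0.6000, 0.4000)
After 2 hours: (0.5200, 0.4800)
After 3 hours: (0.5040, 0.4960)
P(in Running after 3 hours) = 0.5040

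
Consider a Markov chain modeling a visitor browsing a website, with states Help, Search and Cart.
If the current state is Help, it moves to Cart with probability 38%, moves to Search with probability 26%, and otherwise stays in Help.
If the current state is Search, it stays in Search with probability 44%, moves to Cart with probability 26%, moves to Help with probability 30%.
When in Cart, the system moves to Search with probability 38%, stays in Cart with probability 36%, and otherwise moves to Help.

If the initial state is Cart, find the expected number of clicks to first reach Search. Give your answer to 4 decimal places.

2.8958

Let t(s) be the expected number of clicks to first reach Search from state s, with t(Search) = 0. Conditioning on the first click:
t(Help) = 1 + 0.36·t(Help) + 0.38·t(Cart)
t(Cart) = 1 + 0.26·t(Help) + 0.36·t(Cart)
Solving: t(Help) = 3.2819, t(Cart) = 2.8958.
Expected clicks from Cart to Search: 2.8958.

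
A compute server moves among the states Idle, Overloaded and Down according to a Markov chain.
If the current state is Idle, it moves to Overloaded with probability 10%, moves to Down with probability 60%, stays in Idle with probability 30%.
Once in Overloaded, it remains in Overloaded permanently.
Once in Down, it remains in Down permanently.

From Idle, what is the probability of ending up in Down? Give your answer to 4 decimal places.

0.8571

Let h(s) be the probability of absorption at Down starting from transient state s. Then h(Down) = 1 and h(Overloaded) = 0. By first-step analysis:
h(Idle) = 0.3·h(Idle) + 0.1·0 + 0.6·1
Solving: h(Idle) = 0.8571.
Starting from Idle, the probability is 0.8571.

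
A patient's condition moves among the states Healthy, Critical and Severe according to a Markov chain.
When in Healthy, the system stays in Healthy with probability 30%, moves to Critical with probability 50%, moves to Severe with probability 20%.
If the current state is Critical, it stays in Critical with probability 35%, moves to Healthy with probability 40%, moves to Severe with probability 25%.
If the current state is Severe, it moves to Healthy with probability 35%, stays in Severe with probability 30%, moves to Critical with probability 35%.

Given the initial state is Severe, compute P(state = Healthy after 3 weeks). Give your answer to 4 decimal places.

Propagate the distribution vector 3 weeks from Severe.
After 0 weeks: (0.0000, 0.0000, 1.0000)
After 1 week: (0.3500, 0.3500, 0.3000)
After 2 weeks: (0.3500, 0.4025, 0.2475)
After 3 weeks: (0.3526, 0.4025, 0.2449)
P(in Healthy after 3 weeks) = 0.3526

0.3526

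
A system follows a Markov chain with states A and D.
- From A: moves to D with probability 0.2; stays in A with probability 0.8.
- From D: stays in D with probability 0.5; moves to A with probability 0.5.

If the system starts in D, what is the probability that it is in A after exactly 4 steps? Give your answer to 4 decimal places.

Propagate the distribution vector 4 steps from D.
After 0 steps: (0.0000, 1.0000)
After 1 step: (0.5000, 0.5000)
After 2 steps: (0.6500, 0.3500)
After 3 steps: (0.6950, 0.3050)
After 4 steps: (0.7085, 0.2915)
P(in A after 4 steps) = 0.7085

0.7085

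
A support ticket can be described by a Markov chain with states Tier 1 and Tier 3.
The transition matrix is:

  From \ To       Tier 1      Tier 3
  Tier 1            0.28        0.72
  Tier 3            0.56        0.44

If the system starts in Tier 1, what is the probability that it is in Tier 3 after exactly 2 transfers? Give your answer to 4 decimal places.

0.5184

Sum over the intermediate state after 1 transfer:
P = P(Tier 1→Tier 1)·P(Tier 1→Tier 3) + P(Tier 1→Tier 3)·P(Tier 3→Tier 3)
  = 0.28×0.72 + 0.72×0.44
  = 0.2016 + 0.3168 = 0.5184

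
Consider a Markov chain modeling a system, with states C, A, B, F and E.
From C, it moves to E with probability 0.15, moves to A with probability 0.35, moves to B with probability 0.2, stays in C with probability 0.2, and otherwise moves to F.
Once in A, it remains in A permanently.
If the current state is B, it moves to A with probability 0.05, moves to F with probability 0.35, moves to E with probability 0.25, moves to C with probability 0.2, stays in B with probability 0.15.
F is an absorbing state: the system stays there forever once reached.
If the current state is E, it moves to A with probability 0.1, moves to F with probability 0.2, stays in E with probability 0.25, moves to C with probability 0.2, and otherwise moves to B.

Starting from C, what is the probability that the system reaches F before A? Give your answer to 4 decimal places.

Let h(s) be the probability of absorption at F starting from transient state s. Then h(F) = 1 and h(A) = 0. By first-step analysis:
h(C) = 0.2·h(C) + 0.35·0 + 0.2·h(B) + 0.1·1 + 0.15·h(E)
h(B) = 0.2·h(C) + 0.05·0 + 0.15·h(B) + 0.35·1 + 0.25·h(E)
h(E) = 0.2·h(C) + 0.1·0 + 0.25·h(B) + 0.2·1 + 0.25·h(E)
Solving: h(C) = 0.4099, h(B) = 0.6860, h(E) = 0.6047.
Starting from C, the probability is 0.4099.

0.4099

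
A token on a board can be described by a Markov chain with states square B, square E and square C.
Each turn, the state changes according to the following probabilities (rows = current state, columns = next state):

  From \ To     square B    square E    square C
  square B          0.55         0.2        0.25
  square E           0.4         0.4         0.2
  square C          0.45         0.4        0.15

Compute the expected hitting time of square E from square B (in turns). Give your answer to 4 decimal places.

4.0741

Let t(s) be the expected number of turns to first reach square E from state s, with t(square E) = 0. Conditioning on the first turn:
t(square B) = 1 + 0.55·t(square B) + 0.25·t(square C)
t(square C) = 1 + 0.45·t(square B) + 0.15·t(square C)
Solving: t(square B) = 4.0741, t(square C) = 3.3333.
Expected turns from square B to square E: 4.0741.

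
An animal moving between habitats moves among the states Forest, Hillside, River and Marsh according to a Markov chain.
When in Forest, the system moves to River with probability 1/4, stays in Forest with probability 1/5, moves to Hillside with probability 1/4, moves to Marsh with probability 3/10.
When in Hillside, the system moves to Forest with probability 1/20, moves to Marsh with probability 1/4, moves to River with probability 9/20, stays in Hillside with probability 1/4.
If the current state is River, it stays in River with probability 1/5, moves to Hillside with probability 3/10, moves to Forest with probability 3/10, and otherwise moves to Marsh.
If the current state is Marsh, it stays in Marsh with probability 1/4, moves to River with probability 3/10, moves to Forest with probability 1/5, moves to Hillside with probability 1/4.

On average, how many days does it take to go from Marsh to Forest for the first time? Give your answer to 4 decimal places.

5.2335

Let t(s) be the expected number of days to first reach Forest from state s, with t(Forest) = 0. Conditioning on the first day:
t(Hillside) = 1 + 0.25·t(Hillside) + 0.45·t(River) + 0.25·t(Marsh)
t(River) = 1 + 0.3·t(Hillside) + 0.2·t(River) + 0.2·t(Marsh)
t(Marsh) = 1 + 0.25·t(Hillside) + 0.3·t(River) + 0.25·t(Marsh)
Solving: t(Hillside) = 5.9521, t(River) = 4.7904, t(Marsh) = 5.2335.
Expected days from Marsh to Forest: 5.2335.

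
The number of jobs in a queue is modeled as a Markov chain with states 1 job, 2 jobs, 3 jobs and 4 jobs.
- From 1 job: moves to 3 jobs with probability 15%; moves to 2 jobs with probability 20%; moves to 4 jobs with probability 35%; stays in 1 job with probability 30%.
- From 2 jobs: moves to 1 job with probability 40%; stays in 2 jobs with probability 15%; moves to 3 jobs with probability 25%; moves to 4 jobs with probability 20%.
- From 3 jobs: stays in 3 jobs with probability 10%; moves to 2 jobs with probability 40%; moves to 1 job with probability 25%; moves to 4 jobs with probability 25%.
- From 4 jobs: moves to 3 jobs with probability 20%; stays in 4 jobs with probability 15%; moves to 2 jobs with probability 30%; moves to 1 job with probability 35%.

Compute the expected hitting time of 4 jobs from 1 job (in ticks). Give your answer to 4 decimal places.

Let t(s) be the expected number of ticks to first reach 4 jobs from state s, with t(4 jobs) = 0. Conditioning on the first tick:
t(1 job) = 1 + 0.3·t(1 job) + 0.2·t(2 jobs) + 0.15·t(3 jobs)
t(2 jobs) = 1 + 0.4·t(1 job) + 0.15·t(2 jobs) + 0.25·t(3 jobs)
t(3 jobs) = 1 + 0.25·t(1 job) + 0.4·t(2 jobs) + 0.1·t(3 jobs)
Solving: t(1 job) = 3.3295, t(2 jobs) = 3.8447, t(3 jobs) = 3.7447.
Expected ticks from 1 job to 4 jobs: 3.3295.

3.3295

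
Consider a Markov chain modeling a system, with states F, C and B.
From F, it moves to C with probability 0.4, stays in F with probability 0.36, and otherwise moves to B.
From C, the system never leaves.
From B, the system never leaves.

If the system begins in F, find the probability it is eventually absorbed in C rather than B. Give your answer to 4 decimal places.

Let h(s) be the probability of absorption at C starting from transient state s. Then h(C) = 1 and h(B) = 0. By first-step analysis:
h(F) = 0.36·h(F) + 0.4·1 + 0.24·0
Solving: h(F) = 0.6250.
Starting from F, the probability is 0.6250.

0.6250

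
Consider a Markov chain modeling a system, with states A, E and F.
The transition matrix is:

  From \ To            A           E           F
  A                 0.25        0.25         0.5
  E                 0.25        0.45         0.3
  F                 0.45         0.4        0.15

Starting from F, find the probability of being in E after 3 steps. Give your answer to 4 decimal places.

Propagate the distribution vector 3 steps from F.
After 0 steps: (0.0000, 0.0000, 1.0000)
After 1 step: (0.4500, 0.4000, 0.1500)
After 2 steps: (0.2800, 0.3525, 0.3675)
After 3 steps: (0.3235, 0.3756, 0.3009)
P(in E after 3 steps) = 0.3756

0.3756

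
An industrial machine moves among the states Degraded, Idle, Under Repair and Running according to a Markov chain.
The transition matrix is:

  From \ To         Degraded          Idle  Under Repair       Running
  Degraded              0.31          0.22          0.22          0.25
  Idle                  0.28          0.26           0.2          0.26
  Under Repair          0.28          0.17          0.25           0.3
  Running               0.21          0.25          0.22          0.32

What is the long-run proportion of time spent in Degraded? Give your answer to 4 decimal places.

Let the stationary distribution be π with π = πP and π_1 + π_2 + π_3 + π_4 = 1.
π_1 = 0.31·π_1 + 0.28·π_2 + 0.28·π_3 + 0.21·π_4
π_2 = 0.22·π_1 + 0.26·π_2 + 0.17·π_3 + 0.25·π_4
π_3 = 0.22·π_1 + 0.2·π_2 + 0.25·π_3 + 0.22·π_4
Solving with the normalization constraint gives π = (0.2682, 0.2264, 0.2221, 0.2832).
So the stationary probability of Degraded is 0.2682.

0.2682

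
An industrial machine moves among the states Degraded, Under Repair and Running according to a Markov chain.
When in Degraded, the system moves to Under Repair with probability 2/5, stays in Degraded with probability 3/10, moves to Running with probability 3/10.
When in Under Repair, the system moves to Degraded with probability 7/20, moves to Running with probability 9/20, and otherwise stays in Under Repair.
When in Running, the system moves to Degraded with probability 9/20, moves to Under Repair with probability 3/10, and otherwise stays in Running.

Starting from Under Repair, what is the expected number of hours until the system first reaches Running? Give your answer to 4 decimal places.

Let t(s) be the expected number of hours to first reach Running from state s, with t(Running) = 0. Conditioning on the first hour:
t(Degraded) = 1 + 0.3·t(Degraded) + 0.4·t(Under Repair)
t(Under Repair) = 1 + 0.35·t(Degraded) + 0.2·t(Under Repair)
Solving: t(Degraded) = 2.8571, t(Under Repair) = 2.5000.
Expected hours from Under Repair to Running: 2.5000.

2.5000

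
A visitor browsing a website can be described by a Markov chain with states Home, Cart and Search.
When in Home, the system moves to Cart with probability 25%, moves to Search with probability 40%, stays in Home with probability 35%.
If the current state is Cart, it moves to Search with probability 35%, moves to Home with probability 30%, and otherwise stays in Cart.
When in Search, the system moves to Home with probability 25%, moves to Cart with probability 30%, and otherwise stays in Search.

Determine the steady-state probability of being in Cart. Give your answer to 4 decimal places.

0.3003

Let the stationary distribution be π with π = πP and π_1 + π_2 + π_3 = 1.
π_1 = 0.35·π_1 + 0.3·π_2 + 0.25·π_3
π_2 = 0.25·π_1 + 0.35·π_2 + 0.3·π_3
Solving with the normalization constraint gives π = (0.2945, 0.3003, 0.4052).
So the stationary probability of Cart is 0.3003.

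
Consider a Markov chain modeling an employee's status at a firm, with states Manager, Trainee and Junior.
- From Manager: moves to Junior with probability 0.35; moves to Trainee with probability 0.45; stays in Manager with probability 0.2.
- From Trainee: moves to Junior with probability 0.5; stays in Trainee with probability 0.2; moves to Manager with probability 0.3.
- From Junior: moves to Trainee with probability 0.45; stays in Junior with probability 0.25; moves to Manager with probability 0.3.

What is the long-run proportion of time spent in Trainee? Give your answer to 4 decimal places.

Let the stationary distribution be π with π = πP and π_1 + π_2 + π_3 = 1.
π_1 = 0.2·π_1 + 0.3·π_2 + 0.3·π_3
π_2 = 0.45·π_1 + 0.2·π_2 + 0.45·π_3
Solving with the normalization constraint gives π = (0.2727, 0.3600, 0.3673).
So the stationary probability of Trainee is 0.3600.

0.3600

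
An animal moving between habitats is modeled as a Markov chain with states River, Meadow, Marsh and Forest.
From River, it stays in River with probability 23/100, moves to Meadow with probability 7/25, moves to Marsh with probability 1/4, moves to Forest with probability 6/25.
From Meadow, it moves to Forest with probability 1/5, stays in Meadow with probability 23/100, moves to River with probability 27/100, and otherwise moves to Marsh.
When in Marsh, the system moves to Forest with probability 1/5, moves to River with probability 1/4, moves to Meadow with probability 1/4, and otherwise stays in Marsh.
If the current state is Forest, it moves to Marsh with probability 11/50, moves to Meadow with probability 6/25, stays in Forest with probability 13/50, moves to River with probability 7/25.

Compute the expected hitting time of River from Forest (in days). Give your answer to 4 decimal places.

3.7065

Let t(s) be the expected number of days to first reach River from state s, with t(River) = 0. Conditioning on the first day:
t(Meadow) = 1 + 0.23·t(Meadow) + 0.3·t(Marsh) + 0.2·t(Forest)
t(Marsh) = 1 + 0.25·t(Meadow) + 0.3·t(Marsh) + 0.2·t(Forest)
t(Forest) = 1 + 0.24·t(Meadow) + 0.22·t(Marsh) + 0.26·t(Forest)
Solving: t(Meadow) = 3.7528, t(Marsh) = 3.8279, t(Forest) = 3.7065.
Expected days from Forest to River: 3.7065.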